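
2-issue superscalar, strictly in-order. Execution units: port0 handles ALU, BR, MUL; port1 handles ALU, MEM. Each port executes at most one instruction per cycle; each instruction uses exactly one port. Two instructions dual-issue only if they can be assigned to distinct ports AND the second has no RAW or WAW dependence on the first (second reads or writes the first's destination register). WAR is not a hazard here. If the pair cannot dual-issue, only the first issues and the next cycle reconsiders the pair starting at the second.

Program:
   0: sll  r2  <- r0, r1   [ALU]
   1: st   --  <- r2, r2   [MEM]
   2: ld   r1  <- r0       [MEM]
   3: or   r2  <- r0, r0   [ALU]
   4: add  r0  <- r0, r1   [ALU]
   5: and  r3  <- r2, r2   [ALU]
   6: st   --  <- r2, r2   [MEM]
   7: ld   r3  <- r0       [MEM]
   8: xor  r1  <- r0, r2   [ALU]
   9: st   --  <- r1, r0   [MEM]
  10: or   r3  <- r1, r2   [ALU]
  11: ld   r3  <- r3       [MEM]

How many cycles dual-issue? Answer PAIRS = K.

t=0 i0:sll.ALU ; RAW r2
t=1 i1:st.MEM ; no-port MEM/MEM
t=2 i2,i3:ld.MEM or.ALU ; pair
t=3 i4,i5:add.ALU and.ALU ; pair
t=4 i6:st.MEM ; no-port MEM/MEM
t=5 i7,i8:ld.MEM xor.ALU ; pair
t=6 i9,i10:st.MEM or.ALU ; pair
t=7 i11:ld.MEM ; tail

PAIRS = 4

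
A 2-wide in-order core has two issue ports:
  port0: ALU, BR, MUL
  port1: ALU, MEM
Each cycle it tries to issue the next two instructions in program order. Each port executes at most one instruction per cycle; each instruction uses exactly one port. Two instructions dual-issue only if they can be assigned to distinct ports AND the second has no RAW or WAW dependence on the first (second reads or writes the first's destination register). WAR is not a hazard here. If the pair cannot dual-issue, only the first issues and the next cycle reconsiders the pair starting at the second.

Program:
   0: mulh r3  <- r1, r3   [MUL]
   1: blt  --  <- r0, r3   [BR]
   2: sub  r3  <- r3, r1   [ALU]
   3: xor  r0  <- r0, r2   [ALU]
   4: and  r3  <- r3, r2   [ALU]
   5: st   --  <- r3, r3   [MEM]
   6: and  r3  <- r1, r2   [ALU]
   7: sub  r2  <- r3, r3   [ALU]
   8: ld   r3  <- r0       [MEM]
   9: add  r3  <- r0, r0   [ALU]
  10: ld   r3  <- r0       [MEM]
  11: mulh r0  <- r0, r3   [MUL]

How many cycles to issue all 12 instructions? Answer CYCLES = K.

CYCLES = 8

  cy0 -> i0 (mulh.MUL) no-port MUL/BR
  cy1 -> i1/i2 (blt.BR+sub.ALU) 2-wide
  cy2 -> i3/i4 (xor.ALU+and.ALU) 2-wide
  cy3 -> i5/i6 (st.MEM+and.ALU) 2-wide
  cy4 -> i7/i8 (sub.ALU+ld.MEM) 2-wide
  cy5 -> i9 (add.ALU) WAW r3
  cy6 -> i10 (ld.MEM) RAW r3
  cy7 -> i11 (mulh.MUL) tail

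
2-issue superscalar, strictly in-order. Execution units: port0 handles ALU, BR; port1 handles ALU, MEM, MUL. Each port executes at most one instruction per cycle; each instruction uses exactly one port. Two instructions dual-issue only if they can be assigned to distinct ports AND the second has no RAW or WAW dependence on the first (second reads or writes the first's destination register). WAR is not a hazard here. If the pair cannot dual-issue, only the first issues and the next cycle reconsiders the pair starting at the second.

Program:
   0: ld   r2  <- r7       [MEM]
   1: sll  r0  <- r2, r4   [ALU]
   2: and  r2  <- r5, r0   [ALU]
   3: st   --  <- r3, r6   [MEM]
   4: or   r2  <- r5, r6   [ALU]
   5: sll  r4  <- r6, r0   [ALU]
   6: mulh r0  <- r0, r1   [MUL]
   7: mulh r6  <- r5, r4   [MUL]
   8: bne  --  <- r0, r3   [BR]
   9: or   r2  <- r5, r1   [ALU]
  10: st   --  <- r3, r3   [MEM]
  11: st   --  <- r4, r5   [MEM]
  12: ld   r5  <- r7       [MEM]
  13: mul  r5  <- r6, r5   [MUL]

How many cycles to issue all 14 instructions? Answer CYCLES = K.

CYCLES = 10

c0: i0 ld  RAW r2
c1: i1 sll  RAW r0
c2: i2/i3 and st  pair
c3: i4/i5 or sll  pair
c4: i6 mulh  no-port MUL/MUL
c5: i7/i8 mulh bne  pair
c6: i9/i10 or st  pair
c7: i11 st  no-port MEM/MEM
c8: i12 ld  no-port MEM/MUL
c9: i13 mul  tail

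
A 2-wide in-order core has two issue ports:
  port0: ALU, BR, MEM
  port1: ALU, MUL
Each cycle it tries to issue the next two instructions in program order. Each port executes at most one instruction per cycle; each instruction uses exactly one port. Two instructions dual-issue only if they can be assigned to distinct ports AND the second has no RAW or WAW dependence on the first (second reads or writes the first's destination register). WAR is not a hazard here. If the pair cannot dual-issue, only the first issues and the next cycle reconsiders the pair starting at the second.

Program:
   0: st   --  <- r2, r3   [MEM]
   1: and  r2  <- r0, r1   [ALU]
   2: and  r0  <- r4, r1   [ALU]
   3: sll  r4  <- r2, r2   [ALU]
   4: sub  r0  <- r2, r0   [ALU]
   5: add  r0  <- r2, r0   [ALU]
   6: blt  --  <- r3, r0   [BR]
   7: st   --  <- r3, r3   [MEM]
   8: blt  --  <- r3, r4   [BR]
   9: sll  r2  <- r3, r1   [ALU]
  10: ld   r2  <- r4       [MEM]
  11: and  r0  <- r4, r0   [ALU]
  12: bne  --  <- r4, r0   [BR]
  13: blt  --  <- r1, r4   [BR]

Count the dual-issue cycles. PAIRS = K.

PAIRS = 4

#0 head=0: st.MEM and.ALU i0,i1 2-wide
#1 head=2: and.ALU sll.ALU i2,i3 2-wide
#2 head=4: sub.ALU i4 RAW+WAW r0
#3 head=5: add.ALU i5 RAW r0
#4 head=6: blt.BR i6 no-port BR/MEM
#5 head=7: st.MEM i7 no-port MEM/BR
#6 head=8: blt.BR sll.ALU i8,i9 2-wide
#7 head=10: ld.MEM and.ALU i10,i11 2-wide
#8 head=12: bne.BR i12 no-port BR/BR
#9 head=13: blt.BR i13 tail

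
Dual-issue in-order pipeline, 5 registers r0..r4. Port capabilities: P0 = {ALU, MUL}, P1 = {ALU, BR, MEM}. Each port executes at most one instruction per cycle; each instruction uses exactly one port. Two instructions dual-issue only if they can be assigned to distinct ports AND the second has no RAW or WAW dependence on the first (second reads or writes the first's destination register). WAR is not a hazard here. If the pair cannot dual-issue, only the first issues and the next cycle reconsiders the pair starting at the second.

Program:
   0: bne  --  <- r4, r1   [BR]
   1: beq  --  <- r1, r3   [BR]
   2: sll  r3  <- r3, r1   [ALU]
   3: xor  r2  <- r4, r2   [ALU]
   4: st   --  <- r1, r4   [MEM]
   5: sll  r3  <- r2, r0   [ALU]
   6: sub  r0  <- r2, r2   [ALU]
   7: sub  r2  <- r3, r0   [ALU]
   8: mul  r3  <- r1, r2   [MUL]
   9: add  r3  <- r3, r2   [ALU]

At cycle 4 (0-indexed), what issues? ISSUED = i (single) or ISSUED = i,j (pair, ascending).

ISSUED = 7

[0] i0  bne  -- no-port BR/BR
[1] i1&i2  beq;sll  -- pair
[2] i3&i4  xor;st  -- pair
[3] i5&i6  sll;sub  -- pair
[4] i7  sub  -- RAW r2
[5] i8  mul  -- RAW+WAW r3
[6] i9  add  -- tail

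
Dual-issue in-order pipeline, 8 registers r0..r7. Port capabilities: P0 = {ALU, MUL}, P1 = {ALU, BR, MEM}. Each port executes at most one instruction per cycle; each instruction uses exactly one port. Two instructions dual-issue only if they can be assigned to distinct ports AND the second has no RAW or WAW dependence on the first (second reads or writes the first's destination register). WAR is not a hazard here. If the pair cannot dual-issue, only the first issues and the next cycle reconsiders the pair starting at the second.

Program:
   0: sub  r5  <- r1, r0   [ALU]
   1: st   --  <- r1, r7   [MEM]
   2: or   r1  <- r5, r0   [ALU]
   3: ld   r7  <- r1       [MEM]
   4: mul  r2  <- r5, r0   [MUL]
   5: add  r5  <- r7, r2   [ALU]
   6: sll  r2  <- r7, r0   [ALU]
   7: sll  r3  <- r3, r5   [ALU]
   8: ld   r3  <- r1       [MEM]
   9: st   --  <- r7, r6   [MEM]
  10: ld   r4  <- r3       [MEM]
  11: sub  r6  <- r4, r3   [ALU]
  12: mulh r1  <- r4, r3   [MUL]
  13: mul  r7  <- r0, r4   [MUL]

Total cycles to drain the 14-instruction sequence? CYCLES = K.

  cy0 -> i0/i1 (sub.ALU+st.MEM) 2-wide
  cy1 -> i2 (or.ALU) RAW r1
  cy2 -> i3/i4 (ld.MEM+mul.MUL) 2-wide
  cy3 -> i5/i6 (add.ALU+sll.ALU) 2-wide
  cy4 -> i7 (sll.ALU) WAW r3
  cy5 -> i8 (ld.MEM) no-port MEM/MEM
  cy6 -> i9 (st.MEM) no-port MEM/MEM
  cy7 -> i10 (ld.MEM) RAW r4
  cy8 -> i11/i12 (sub.ALU+mulh.MUL) 2-wide
  cy9 -> i13 (mul.MUL) tail

CYCLES = 10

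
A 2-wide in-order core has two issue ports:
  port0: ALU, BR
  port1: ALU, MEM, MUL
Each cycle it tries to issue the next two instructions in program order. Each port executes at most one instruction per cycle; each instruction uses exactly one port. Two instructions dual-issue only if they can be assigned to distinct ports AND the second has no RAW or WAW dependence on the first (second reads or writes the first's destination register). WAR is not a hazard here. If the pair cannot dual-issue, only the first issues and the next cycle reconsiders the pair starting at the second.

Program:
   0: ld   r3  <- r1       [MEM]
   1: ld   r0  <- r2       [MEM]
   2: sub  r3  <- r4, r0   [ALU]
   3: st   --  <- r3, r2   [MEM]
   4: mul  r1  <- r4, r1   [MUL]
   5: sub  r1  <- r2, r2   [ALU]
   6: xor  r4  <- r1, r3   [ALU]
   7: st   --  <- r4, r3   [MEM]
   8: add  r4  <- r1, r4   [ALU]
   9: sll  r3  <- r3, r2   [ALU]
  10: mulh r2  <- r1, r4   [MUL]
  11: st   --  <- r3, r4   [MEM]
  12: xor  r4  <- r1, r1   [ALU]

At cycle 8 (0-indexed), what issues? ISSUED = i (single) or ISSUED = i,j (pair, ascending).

t=0 i0:ld ; no-port MEM/MEM
t=1 i1:ld ; RAW r0
t=2 i2:sub ; RAW r3
t=3 i3:st ; no-port MEM/MUL
t=4 i4:mul ; WAW r1
t=5 i5:sub ; RAW r1
t=6 i6:xor ; RAW r4
t=7 i7/i8:st add ; dual
t=8 i9/i10:sll mulh ; dual
t=9 i11/i12:st xor ; dual

ISSUED = 9,10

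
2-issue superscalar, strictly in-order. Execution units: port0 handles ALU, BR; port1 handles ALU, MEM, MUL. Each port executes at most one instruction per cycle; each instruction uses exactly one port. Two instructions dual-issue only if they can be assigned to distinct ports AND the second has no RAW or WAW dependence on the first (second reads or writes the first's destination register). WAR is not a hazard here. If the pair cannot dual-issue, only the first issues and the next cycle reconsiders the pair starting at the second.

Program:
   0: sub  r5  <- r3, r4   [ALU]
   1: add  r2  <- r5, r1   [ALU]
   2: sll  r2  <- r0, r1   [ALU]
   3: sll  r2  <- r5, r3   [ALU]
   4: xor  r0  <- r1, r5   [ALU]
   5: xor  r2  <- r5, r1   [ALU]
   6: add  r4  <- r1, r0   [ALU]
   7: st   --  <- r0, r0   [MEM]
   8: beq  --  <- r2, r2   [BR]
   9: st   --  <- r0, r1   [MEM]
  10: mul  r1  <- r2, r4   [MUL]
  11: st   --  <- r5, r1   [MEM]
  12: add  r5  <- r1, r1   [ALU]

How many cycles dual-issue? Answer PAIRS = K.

PAIRS = 4

0. sub @i0  | RAW r5
1. add @i1  | WAW r2
2. sll @i2  | WAW r2
3. sll/xor @i3/i4  | pair
4. xor/add @i5/i6  | pair
5. st/beq @i7/i8  | pair
6. st @i9  | no-port MEM/MUL
7. mul @i10  | no-port MUL/MEM
8. st/add @i11/i12  | pair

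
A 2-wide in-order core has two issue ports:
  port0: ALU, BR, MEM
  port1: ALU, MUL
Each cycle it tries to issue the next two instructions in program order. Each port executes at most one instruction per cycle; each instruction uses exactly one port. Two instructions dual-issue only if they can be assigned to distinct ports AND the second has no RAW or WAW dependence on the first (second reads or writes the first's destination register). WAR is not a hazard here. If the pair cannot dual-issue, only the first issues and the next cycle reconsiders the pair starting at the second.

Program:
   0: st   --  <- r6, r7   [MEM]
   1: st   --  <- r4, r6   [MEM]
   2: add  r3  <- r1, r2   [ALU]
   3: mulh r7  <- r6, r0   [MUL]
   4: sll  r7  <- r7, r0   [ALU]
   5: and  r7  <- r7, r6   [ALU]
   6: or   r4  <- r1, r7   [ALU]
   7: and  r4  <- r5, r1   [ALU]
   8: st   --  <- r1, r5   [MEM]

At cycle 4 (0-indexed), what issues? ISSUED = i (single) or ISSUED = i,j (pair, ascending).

ISSUED = 5

c0: i0 st  no-port MEM/MEM
c1: i1,i2 st;add  2-wide
c2: i3 mulh  RAW+WAW r7
c3: i4 sll  RAW+WAW r7
c4: i5 and  RAW r7
c5: i6 or  WAW r4
c6: i7,i8 and;st  2-wide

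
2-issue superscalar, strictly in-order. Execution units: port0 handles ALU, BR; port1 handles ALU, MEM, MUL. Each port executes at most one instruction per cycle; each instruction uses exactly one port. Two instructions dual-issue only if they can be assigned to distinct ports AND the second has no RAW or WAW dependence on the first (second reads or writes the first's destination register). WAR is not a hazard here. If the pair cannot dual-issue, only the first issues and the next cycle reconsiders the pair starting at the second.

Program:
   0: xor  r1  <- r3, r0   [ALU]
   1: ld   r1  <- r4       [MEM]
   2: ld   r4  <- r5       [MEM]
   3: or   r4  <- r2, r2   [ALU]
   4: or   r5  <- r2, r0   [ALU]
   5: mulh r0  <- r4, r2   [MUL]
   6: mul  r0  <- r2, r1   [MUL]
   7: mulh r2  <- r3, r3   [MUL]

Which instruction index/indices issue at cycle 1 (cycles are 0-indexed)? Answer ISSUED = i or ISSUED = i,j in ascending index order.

0. xor @i0  | WAW r1
1. ld @i1  | no-port MEM/MEM
2. ld @i2  | WAW r4
3. or;or @i3&i4  | dual
4. mulh @i5  | no-port MUL/MUL
5. mul @i6  | no-port MUL/MUL
6. mulh @i7  | tail

ISSUED = 1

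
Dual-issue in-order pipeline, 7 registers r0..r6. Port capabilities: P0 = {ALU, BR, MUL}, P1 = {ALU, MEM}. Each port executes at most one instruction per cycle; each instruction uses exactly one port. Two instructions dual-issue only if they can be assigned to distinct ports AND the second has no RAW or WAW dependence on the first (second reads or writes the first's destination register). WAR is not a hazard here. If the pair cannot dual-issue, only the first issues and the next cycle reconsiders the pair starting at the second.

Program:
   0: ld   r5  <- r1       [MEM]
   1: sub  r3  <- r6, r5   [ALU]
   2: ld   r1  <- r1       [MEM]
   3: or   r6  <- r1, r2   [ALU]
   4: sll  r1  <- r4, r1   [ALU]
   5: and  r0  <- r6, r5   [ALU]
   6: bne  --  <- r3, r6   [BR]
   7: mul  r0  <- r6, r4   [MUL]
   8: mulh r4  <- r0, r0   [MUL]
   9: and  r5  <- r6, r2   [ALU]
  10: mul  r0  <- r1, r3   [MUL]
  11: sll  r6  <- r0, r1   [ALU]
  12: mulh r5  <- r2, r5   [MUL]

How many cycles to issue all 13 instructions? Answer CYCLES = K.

CYCLES = 8

t=0 i0:ld ; RAW r5
t=1 i1,i2:sub;ld ; 2-wide
t=2 i3,i4:or;sll ; 2-wide
t=3 i5,i6:and;bne ; 2-wide
t=4 i7:mul ; no-port MUL/MUL
t=5 i8,i9:mulh;and ; 2-wide
t=6 i10:mul ; RAW r0
t=7 i11,i12:sll;mulh ; 2-wide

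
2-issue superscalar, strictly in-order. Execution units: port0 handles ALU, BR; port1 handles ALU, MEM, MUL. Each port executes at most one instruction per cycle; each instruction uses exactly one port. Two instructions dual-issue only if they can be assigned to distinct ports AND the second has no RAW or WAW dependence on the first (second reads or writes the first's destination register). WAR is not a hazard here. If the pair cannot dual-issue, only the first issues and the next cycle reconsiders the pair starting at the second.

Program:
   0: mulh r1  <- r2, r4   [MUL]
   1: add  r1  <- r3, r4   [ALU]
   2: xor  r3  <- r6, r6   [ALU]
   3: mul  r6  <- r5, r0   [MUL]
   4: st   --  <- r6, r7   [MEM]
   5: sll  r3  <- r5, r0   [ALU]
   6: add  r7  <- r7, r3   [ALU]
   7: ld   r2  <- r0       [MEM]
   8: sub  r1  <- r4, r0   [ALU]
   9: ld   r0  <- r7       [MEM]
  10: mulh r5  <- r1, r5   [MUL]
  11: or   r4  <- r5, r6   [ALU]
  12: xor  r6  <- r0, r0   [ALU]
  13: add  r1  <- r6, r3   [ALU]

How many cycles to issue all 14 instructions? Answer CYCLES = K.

#0 head=0: mulh i0 WAW r1
#1 head=1: add+xor i1+i2 dual
#2 head=3: mul i3 no-port MUL/MEM
#3 head=4: st+sll i4+i5 dual
#4 head=6: add+ld i6+i7 dual
#5 head=8: sub+ld i8+i9 dual
#6 head=10: mulh i10 RAW r5
#7 head=11: or+xor i11+i12 dual
#8 head=13: add i13 tail

CYCLES = 9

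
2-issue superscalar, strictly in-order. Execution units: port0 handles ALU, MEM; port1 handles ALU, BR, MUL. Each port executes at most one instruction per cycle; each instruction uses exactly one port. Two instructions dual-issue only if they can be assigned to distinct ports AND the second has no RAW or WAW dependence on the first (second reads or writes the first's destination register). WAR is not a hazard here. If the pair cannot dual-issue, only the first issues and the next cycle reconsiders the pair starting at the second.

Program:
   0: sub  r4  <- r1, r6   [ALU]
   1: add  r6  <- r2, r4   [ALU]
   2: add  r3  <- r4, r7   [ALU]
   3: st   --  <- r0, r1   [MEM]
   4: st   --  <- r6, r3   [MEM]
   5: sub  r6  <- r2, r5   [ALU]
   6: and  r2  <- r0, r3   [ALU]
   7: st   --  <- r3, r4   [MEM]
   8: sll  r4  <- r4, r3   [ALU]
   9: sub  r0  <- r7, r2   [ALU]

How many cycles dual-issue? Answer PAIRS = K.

PAIRS = 4

0. sub.ALU @i0  | RAW r4
1. add.ALU/add.ALU @i1,i2  | 2-wide
2. st.MEM @i3  | no-port MEM/MEM
3. st.MEM/sub.ALU @i4,i5  | 2-wide
4. and.ALU/st.MEM @i6,i7  | 2-wide
5. sll.ALU/sub.ALU @i8,i9  | 2-wide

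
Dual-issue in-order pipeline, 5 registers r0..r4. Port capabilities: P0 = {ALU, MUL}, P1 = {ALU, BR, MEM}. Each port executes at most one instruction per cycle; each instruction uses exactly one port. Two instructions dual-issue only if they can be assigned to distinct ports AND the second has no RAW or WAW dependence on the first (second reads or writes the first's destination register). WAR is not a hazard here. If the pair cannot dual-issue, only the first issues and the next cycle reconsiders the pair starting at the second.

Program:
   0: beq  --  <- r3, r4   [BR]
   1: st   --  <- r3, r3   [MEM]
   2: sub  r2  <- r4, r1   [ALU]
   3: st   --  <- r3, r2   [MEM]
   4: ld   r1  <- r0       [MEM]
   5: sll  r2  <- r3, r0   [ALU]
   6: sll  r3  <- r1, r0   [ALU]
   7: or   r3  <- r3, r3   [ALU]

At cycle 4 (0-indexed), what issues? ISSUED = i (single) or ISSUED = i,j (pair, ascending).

[0] i0  beq.BR  -- no-port BR/MEM
[1] i1/i2  st.MEM sub.ALU  -- pair
[2] i3  st.MEM  -- no-port MEM/MEM
[3] i4/i5  ld.MEM sll.ALU  -- pair
[4] i6  sll.ALU  -- RAW+WAW r3
[5] i7  or.ALU  -- tail

ISSUED = 6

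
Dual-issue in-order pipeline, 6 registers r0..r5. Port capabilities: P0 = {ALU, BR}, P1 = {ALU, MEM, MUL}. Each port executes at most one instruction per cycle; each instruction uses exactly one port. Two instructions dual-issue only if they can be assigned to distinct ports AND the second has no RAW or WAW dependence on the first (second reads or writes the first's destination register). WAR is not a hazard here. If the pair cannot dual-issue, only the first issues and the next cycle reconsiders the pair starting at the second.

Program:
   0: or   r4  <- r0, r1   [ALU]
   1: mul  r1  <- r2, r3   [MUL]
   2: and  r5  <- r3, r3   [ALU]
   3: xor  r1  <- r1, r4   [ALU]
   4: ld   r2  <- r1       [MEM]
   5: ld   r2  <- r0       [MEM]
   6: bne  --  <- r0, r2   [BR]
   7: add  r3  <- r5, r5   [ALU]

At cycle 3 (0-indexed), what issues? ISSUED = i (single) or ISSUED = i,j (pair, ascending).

0. or/mul @i0&i1  | pair
1. and/xor @i2&i3  | pair
2. ld @i4  | no-port MEM/MEM
3. ld @i5  | RAW r2
4. bne/add @i6&i7  | pair

ISSUED = 5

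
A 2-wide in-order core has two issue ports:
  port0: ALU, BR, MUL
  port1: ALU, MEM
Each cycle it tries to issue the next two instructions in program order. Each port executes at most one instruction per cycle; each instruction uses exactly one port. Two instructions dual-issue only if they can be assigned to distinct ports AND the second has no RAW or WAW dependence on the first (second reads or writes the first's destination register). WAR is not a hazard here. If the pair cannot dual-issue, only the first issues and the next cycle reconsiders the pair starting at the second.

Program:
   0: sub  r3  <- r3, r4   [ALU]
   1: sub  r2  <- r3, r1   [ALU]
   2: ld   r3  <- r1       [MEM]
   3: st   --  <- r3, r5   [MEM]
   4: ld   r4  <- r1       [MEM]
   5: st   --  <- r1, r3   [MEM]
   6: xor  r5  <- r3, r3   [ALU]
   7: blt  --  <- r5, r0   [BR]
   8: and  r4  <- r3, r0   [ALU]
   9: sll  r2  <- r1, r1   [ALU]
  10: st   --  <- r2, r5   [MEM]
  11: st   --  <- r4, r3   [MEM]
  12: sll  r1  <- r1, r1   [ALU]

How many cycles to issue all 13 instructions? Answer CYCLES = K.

c0: i0 sub  RAW r3
c1: i1&i2 sub;ld  pair
c2: i3 st  no-port MEM/MEM
c3: i4 ld  no-port MEM/MEM
c4: i5&i6 st;xor  pair
c5: i7&i8 blt;and  pair
c6: i9 sll  RAW r2
c7: i10 st  no-port MEM/MEM
c8: i11&i12 st;sll  pair

CYCLES = 9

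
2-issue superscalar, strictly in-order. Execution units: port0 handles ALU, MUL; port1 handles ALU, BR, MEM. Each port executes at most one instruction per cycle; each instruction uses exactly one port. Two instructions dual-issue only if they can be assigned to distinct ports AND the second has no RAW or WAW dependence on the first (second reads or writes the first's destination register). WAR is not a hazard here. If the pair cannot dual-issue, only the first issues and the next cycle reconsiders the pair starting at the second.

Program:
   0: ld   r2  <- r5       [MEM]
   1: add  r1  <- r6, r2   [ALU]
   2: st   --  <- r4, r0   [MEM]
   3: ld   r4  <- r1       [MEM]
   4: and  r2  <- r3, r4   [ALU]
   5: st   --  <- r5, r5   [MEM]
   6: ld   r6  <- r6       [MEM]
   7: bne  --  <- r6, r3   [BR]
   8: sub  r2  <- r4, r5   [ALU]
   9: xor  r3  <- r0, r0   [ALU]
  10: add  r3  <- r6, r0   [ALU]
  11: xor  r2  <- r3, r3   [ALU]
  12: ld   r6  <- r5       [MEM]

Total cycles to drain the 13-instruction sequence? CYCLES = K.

[0] i0  ld  -- RAW r2
[1] i1,i2  add;st  -- pair
[2] i3  ld  -- RAW r4
[3] i4,i5  and;st  -- pair
[4] i6  ld  -- no-port MEM/BR
[5] i7,i8  bne;sub  -- pair
[6] i9  xor  -- WAW r3
[7] i10  add  -- RAW r3
[8] i11,i12  xor;ld  -- pair

CYCLES = 9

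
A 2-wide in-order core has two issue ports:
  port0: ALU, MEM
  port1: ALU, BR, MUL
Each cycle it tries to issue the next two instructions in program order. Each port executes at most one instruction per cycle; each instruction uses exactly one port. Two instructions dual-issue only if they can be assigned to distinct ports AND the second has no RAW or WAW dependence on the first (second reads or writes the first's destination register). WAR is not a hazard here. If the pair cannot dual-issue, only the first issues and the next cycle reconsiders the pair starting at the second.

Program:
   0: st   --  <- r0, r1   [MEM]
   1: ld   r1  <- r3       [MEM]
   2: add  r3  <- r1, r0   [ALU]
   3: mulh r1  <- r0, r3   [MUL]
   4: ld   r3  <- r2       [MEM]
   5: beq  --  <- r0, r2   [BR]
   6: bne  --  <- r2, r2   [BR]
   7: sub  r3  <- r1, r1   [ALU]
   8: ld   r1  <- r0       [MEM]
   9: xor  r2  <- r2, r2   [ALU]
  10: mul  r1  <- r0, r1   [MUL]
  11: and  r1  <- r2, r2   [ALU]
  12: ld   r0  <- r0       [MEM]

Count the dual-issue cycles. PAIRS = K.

0. st.MEM @i0  | no-port MEM/MEM
1. ld.MEM @i1  | RAW r1
2. add.ALU @i2  | RAW r3
3. mulh.MUL;ld.MEM @i3+i4  | pair
4. beq.BR @i5  | no-port BR/BR
5. bne.BR;sub.ALU @i6+i7  | pair
6. ld.MEM;xor.ALU @i8+i9  | pair
7. mul.MUL @i10  | WAW r1
8. and.ALU;ld.MEM @i11+i12  | pair

PAIRS = 4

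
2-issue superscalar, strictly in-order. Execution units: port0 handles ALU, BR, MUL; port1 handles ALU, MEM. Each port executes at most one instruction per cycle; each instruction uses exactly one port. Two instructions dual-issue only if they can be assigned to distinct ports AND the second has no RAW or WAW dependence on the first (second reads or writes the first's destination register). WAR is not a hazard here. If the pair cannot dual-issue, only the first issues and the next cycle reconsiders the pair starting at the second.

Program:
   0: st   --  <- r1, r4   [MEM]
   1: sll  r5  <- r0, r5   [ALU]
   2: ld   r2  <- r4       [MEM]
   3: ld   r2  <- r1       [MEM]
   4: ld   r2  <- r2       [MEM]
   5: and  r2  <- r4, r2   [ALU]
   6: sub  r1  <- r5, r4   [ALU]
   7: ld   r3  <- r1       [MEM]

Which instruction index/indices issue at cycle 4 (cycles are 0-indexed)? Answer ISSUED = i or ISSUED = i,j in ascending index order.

ISSUED = 5,6

c0: i0/i1 st.MEM/sll.ALU  2-wide
c1: i2 ld.MEM  no-port MEM/MEM
c2: i3 ld.MEM  no-port MEM/MEM
c3: i4 ld.MEM  RAW+WAW r2
c4: i5/i6 and.ALU/sub.ALU  2-wide
c5: i7 ld.MEM  tail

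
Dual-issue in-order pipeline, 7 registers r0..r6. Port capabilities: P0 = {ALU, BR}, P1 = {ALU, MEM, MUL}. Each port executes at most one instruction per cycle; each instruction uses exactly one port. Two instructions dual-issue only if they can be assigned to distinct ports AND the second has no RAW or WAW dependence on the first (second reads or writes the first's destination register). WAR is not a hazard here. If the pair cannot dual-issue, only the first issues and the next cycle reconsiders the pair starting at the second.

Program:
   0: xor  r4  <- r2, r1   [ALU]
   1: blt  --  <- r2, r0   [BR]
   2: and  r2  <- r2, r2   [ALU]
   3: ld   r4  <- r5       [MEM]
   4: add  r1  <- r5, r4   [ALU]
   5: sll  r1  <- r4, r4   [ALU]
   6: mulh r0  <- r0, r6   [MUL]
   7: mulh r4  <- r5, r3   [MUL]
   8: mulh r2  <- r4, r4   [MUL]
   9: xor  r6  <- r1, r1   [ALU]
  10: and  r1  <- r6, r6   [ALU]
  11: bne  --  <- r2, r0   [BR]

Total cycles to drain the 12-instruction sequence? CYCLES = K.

c0: i0,i1 xor/blt  dual
c1: i2,i3 and/ld  dual
c2: i4 add  WAW r1
c3: i5,i6 sll/mulh  dual
c4: i7 mulh  no-port MUL/MUL
c5: i8,i9 mulh/xor  dual
c6: i10,i11 and/bne  dual

CYCLES = 7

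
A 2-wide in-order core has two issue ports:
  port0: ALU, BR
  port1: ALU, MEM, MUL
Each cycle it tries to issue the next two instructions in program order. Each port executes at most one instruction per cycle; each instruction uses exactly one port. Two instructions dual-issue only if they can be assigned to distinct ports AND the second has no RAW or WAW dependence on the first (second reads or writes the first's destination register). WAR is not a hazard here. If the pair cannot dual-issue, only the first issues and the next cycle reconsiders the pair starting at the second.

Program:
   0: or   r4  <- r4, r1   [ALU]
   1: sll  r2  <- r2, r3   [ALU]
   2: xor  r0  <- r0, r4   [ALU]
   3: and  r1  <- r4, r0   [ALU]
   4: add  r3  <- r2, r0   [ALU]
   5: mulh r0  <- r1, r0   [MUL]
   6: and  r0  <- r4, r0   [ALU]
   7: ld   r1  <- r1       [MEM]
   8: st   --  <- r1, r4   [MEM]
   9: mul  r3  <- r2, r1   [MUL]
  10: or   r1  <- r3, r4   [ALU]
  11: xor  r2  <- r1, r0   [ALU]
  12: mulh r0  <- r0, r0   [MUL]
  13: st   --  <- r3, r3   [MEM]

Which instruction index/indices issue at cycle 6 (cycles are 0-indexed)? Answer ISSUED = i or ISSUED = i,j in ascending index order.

ISSUED = 9

0. or sll @i0+i1  | 2-wide
1. xor @i2  | RAW r0
2. and add @i3+i4  | 2-wide
3. mulh @i5  | RAW+WAW r0
4. and ld @i6+i7  | 2-wide
5. st @i8  | no-port MEM/MUL
6. mul @i9  | RAW r3
7. or @i10  | RAW r1
8. xor mulh @i11+i12  | 2-wide
9. st @i13  | tail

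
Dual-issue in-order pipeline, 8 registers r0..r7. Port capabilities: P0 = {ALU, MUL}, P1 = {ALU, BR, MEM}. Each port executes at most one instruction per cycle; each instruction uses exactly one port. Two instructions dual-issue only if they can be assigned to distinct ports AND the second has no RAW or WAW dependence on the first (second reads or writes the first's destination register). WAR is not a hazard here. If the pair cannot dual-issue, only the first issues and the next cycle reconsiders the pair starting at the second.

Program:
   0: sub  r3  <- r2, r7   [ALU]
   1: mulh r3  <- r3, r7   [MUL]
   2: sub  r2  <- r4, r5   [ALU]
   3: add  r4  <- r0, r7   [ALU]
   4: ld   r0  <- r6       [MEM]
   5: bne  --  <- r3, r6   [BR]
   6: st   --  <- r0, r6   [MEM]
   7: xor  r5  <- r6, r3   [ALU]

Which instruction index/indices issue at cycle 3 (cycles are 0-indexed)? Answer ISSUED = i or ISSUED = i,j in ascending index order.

[0] i0  sub.ALU  -- RAW+WAW r3
[1] i1/i2  mulh.MUL/sub.ALU  -- 2-wide
[2] i3/i4  add.ALU/ld.MEM  -- 2-wide
[3] i5  bne.BR  -- no-port BR/MEM
[4] i6/i7  st.MEM/xor.ALU  -- 2-wide

ISSUED = 5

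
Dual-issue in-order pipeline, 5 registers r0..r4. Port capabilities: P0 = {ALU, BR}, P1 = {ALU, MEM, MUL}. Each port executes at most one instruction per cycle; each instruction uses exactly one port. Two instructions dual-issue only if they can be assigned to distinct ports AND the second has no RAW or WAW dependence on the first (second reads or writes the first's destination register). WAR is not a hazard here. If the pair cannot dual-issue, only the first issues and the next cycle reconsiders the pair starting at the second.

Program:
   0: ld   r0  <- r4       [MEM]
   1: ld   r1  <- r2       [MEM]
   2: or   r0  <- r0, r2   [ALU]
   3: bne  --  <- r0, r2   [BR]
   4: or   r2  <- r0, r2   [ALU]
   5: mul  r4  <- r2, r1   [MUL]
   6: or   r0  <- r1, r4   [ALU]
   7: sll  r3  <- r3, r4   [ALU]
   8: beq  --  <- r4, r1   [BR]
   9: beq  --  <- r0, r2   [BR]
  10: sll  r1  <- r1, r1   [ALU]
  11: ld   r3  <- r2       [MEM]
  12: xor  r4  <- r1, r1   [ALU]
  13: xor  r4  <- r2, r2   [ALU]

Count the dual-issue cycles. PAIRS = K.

PAIRS = 5

  cy0 -> i0 (ld) no-port MEM/MEM
  cy1 -> i1/i2 (ld or) pair
  cy2 -> i3/i4 (bne or) pair
  cy3 -> i5 (mul) RAW r4
  cy4 -> i6/i7 (or sll) pair
  cy5 -> i8 (beq) no-port BR/BR
  cy6 -> i9/i10 (beq sll) pair
  cy7 -> i11/i12 (ld xor) pair
  cy8 -> i13 (xor) tail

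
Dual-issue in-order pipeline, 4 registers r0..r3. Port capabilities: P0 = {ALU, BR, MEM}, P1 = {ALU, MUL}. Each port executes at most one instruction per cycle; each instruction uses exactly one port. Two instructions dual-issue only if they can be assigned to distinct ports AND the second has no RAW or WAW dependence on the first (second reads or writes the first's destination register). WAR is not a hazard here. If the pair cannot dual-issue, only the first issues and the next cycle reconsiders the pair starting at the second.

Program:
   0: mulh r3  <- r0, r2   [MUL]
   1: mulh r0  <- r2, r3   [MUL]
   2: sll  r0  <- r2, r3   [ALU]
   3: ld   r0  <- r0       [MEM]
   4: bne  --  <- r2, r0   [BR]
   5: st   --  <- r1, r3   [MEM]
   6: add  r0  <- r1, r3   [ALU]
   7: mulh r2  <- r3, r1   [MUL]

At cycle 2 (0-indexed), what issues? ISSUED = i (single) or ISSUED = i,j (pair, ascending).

0. mulh.MUL @i0  | no-port MUL/MUL
1. mulh.MUL @i1  | WAW r0
2. sll.ALU @i2  | RAW+WAW r0
3. ld.MEM @i3  | no-port MEM/BR
4. bne.BR @i4  | no-port BR/MEM
5. st.MEM/add.ALU @i5/i6  | dual
6. mulh.MUL @i7  | tail

ISSUED = 2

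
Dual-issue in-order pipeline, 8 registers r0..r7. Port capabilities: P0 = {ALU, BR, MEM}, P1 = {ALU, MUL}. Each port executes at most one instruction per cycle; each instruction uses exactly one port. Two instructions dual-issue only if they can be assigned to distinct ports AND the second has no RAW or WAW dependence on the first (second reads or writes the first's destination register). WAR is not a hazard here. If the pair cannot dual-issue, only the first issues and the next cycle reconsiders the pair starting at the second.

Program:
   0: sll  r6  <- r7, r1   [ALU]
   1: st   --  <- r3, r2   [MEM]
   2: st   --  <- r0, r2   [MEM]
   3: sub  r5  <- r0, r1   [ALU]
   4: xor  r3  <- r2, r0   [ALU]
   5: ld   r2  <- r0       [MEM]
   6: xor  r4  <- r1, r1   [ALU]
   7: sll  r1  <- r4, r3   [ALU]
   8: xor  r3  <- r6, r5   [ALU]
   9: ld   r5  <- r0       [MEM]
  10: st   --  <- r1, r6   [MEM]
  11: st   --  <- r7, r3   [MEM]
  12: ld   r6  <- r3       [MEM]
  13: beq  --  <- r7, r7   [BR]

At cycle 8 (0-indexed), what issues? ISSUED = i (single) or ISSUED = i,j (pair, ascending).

ISSUED = 12

#0 head=0: sll+st i0+i1 pair
#1 head=2: st+sub i2+i3 pair
#2 head=4: xor+ld i4+i5 pair
#3 head=6: xor i6 RAW r4
#4 head=7: sll+xor i7+i8 pair
#5 head=9: ld i9 no-port MEM/MEM
#6 head=10: st i10 no-port MEM/MEM
#7 head=11: st i11 no-port MEM/MEM
#8 head=12: ld i12 no-port MEM/BR
#9 head=13: beq i13 tail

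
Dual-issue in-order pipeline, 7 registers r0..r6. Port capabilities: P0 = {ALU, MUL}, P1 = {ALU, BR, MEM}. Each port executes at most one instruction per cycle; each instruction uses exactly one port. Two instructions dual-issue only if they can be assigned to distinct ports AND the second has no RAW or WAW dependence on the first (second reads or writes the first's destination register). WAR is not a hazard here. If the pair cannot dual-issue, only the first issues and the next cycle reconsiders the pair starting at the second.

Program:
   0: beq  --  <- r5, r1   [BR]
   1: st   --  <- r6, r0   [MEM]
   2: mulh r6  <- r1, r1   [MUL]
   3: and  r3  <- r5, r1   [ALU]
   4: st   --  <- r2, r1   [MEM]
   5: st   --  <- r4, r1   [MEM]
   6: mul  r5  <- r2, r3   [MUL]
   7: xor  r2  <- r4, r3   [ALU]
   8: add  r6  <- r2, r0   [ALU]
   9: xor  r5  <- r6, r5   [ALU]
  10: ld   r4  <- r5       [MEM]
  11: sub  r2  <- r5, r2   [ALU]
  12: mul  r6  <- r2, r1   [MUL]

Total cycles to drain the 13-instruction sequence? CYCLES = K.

CYCLES = 9

  cy0 -> i0 (beq) no-port BR/MEM
  cy1 -> i1&i2 (st/mulh) pair
  cy2 -> i3&i4 (and/st) pair
  cy3 -> i5&i6 (st/mul) pair
  cy4 -> i7 (xor) RAW r2
  cy5 -> i8 (add) RAW r6
  cy6 -> i9 (xor) RAW r5
  cy7 -> i10&i11 (ld/sub) pair
  cy8 -> i12 (mul) tail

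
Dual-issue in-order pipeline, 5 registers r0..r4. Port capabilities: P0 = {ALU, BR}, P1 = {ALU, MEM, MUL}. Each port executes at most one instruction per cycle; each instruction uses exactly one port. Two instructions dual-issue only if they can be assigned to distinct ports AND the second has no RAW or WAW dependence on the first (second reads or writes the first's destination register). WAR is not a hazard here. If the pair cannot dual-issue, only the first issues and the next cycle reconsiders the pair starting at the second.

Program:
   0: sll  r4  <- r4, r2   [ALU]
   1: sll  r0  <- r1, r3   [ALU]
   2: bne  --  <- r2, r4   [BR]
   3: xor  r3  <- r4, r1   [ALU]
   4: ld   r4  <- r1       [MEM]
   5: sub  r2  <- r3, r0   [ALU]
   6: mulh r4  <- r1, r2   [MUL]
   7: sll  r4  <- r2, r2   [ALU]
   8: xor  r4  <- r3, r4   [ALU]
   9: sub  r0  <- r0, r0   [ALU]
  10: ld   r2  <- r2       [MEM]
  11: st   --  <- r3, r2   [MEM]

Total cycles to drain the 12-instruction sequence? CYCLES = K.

CYCLES = 8

[0] i0/i1  sll/sll  -- dual
[1] i2/i3  bne/xor  -- dual
[2] i4/i5  ld/sub  -- dual
[3] i6  mulh  -- WAW r4
[4] i7  sll  -- RAW+WAW r4
[5] i8/i9  xor/sub  -- dual
[6] i10  ld  -- no-port MEM/MEM
[7] i11  st  -- tail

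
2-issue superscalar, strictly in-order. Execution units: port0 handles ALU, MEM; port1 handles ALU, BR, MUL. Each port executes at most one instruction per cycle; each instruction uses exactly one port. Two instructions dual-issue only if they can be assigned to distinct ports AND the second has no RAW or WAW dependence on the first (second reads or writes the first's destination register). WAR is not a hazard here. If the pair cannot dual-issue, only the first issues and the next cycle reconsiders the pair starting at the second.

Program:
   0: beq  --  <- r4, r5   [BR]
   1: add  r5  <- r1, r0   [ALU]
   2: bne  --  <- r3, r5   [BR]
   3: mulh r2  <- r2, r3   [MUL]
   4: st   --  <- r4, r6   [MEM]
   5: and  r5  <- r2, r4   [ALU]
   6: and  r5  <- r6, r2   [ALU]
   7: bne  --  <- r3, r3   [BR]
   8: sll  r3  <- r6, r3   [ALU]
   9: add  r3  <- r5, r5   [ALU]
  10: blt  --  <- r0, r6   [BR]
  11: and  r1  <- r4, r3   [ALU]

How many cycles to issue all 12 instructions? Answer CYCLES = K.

t=0 i0,i1:beq/add ; dual
t=1 i2:bne ; no-port BR/MUL
t=2 i3,i4:mulh/st ; dual
t=3 i5:and ; WAW r5
t=4 i6,i7:and/bne ; dual
t=5 i8:sll ; WAW r3
t=6 i9,i10:add/blt ; dual
t=7 i11:and ; tail

CYCLES = 8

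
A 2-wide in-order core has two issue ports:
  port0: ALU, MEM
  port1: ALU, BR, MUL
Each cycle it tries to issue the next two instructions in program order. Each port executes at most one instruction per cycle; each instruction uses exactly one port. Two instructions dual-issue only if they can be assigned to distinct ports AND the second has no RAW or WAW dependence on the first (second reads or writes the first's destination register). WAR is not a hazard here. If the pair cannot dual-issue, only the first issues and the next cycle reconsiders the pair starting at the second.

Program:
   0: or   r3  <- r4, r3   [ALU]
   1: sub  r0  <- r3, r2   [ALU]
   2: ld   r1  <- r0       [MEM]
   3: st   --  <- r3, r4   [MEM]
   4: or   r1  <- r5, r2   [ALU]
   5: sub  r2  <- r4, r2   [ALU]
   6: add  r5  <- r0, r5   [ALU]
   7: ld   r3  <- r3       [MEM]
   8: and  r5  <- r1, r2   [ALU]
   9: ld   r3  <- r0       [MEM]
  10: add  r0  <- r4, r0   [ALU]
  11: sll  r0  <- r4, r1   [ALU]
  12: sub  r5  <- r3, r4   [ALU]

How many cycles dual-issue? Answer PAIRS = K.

PAIRS = 5

  cy0 -> i0 (or.ALU) RAW r3
  cy1 -> i1 (sub.ALU) RAW r0
  cy2 -> i2 (ld.MEM) no-port MEM/MEM
  cy3 -> i3&i4 (st.MEM/or.ALU) pair
  cy4 -> i5&i6 (sub.ALU/add.ALU) pair
  cy5 -> i7&i8 (ld.MEM/and.ALU) pair
  cy6 -> i9&i10 (ld.MEM/add.ALU) pair
  cy7 -> i11&i12 (sll.ALU/sub.ALU) pair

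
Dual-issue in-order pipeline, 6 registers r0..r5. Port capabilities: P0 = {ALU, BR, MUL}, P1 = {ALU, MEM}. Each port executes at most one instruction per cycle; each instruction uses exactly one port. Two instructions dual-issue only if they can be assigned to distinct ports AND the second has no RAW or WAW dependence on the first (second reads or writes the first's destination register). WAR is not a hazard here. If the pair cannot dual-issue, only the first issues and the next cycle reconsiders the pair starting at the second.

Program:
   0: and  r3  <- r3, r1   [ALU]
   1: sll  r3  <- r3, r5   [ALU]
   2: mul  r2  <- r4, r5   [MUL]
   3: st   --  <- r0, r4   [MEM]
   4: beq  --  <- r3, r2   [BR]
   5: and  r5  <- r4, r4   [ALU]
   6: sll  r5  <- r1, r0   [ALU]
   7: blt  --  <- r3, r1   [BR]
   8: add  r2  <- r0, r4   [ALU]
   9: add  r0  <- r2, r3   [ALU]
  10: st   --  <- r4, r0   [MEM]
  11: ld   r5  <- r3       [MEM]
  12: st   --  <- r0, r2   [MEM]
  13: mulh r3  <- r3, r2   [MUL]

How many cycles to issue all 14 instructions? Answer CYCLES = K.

CYCLES = 10

#0 head=0: and.ALU i0 RAW+WAW r3
#1 head=1: sll.ALU/mul.MUL i1/i2 2-wide
#2 head=3: st.MEM/beq.BR i3/i4 2-wide
#3 head=5: and.ALU i5 WAW r5
#4 head=6: sll.ALU/blt.BR i6/i7 2-wide
#5 head=8: add.ALU i8 RAW r2
#6 head=9: add.ALU i9 RAW r0
#7 head=10: st.MEM i10 no-port MEM/MEM
#8 head=11: ld.MEM i11 no-port MEM/MEM
#9 head=12: st.MEM/mulh.MUL i12/i13 2-wide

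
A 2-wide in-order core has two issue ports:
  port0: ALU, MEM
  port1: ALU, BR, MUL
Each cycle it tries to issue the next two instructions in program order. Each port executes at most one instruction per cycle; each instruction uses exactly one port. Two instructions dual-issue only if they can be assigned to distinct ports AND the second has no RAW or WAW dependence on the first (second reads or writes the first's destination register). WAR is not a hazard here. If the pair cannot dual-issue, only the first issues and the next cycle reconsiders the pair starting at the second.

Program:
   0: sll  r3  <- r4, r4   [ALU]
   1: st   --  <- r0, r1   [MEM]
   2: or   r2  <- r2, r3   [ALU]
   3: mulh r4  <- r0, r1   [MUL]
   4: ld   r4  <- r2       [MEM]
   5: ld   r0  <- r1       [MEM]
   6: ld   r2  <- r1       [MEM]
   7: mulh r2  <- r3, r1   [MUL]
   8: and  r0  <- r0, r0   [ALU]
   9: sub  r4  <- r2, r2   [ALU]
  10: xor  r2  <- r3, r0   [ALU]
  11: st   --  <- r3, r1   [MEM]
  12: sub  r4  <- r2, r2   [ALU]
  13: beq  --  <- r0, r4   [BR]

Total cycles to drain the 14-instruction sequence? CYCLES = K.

CYCLES = 9

t=0 i0&i1:sll.ALU;st.MEM ; dual
t=1 i2&i3:or.ALU;mulh.MUL ; dual
t=2 i4:ld.MEM ; no-port MEM/MEM
t=3 i5:ld.MEM ; no-port MEM/MEM
t=4 i6:ld.MEM ; WAW r2
t=5 i7&i8:mulh.MUL;and.ALU ; dual
t=6 i9&i10:sub.ALU;xor.ALU ; dual
t=7 i11&i12:st.MEM;sub.ALU ; dual
t=8 i13:beq.BR ; tail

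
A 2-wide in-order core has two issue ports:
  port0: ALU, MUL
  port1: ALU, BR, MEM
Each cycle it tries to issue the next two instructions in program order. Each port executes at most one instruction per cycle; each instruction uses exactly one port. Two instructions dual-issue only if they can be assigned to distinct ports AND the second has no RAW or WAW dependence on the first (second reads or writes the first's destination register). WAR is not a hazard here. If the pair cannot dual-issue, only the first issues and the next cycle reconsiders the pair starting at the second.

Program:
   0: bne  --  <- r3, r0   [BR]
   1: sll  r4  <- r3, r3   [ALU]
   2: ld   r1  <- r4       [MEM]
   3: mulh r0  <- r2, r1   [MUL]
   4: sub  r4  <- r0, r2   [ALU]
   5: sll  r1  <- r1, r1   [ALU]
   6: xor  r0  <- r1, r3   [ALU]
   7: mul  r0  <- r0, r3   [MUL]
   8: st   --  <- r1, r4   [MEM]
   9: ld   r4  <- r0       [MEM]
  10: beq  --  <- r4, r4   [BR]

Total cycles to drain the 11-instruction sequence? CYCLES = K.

CYCLES = 8

t=0 i0&i1:bne.BR;sll.ALU ; pair
t=1 i2:ld.MEM ; RAW r1
t=2 i3:mulh.MUL ; RAW r0
t=3 i4&i5:sub.ALU;sll.ALU ; pair
t=4 i6:xor.ALU ; RAW+WAW r0
t=5 i7&i8:mul.MUL;st.MEM ; pair
t=6 i9:ld.MEM ; no-port MEM/BR
t=7 i10:beq.BR ; tail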